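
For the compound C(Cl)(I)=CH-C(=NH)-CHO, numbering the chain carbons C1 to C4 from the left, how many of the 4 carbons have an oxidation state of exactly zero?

0

Tallying each carbon's bonds:
C1: 2C, 1Cl, 1I → 0 + 1 + 1 = +2
C2: 3C, 1H → 0 − 1 = -1
C3: 2C, 2N → 0 + 2 = +2
C4: 1C, 1H, 2O → 0 − 1 + 2 = +1
0 carbons meet the condition.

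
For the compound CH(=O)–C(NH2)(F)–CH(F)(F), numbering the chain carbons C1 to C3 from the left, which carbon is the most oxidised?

Tallying each carbon's bonds:
C1: 1C, 1H, 2O → 0 − 1 + 2 = +1
C2: 2C, 1N, 1F → 0 + 1 + 1 = +2
C3: 1C, 1H, 2F → 0 − 1 + 2 = +1
The most oxidised carbon is C2 at +2.

C2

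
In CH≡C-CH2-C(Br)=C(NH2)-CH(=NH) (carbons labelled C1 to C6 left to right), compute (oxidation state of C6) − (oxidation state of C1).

C6: 1C, 1H, 2N → 0 − 1 + 2 = +1
C1: 3C, 1H → 0 − 1 = -1
Difference: +1 − (-1) = +2.

+2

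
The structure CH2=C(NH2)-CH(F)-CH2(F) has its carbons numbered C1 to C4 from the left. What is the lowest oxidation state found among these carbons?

-2

Assign +1 per bond to O/N/halogen, −1 per bond to H or an electropositive element, and 0 per bond to carbon. Tallying each carbon:
C1: 2C, 2H → 0 − 2 = -2
C2: 3C, 1N → 0 + 1 = +1
C3: 2C, 1H, 1F → 0 − 1 + 1 = 0
C4: 1C, 2H, 1F → 0 − 2 + 1 = -1
The lowest value is -2.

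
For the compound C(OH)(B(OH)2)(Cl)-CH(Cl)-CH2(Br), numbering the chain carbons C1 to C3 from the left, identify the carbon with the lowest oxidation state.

C3

Bonds to more-electronegative neighbours contribute +1 each, bonds to H or metals contribute −1 each, and C–C bonds contribute 0. Tallying each carbon:
C1: 1C, 1O, 1Cl, 1B → 0 + 1 + 1 − 1 = +1
C2: 2C, 1H, 1Cl → 0 − 1 + 1 = 0
C3: 1C, 2H, 1Br → 0 − 2 + 1 = -1
The most reduced carbon is C3 at -1.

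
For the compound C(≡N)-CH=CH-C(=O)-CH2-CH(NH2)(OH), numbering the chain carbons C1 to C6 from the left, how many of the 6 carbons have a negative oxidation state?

Tallying each carbon's bonds:
C1: 1C, 3N → 0 + 3 = +3
C2: 3C, 1H → 0 − 1 = -1
C3: 3C, 1H → 0 − 1 = -1
C4: 2C, 2O → 0 + 2 = +2
C5: 2C, 2H → 0 − 2 = -2
C6: 1C, 1H, 1O, 1N → 0 − 1 + 1 + 1 = +1
3 carbons (C2, C3, C5) meet the condition.

3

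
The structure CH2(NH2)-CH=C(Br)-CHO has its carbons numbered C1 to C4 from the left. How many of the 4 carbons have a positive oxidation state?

Tallying each carbon's bonds:
C1: 1C, 2H, 1N → 0 − 2 + 1 = -1
C2: 3C, 1H → 0 − 1 = -1
C3: 3C, 1Br → 0 + 1 = +1
C4: 1C, 1H, 2O → 0 − 1 + 2 = +1
2 carbons (C3, C4) meet the condition.

2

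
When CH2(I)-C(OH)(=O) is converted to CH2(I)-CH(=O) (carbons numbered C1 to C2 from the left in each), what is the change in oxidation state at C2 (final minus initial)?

Before: C2 has 1 bond to C, 3 bonds to O → oxidation state +3.
After: C2 has 1 bond to C, 1 bond to H, 2 bonds to O → oxidation state +1.
Δ = +1 − (+3) = -2, so this is a reduction at C2.

-2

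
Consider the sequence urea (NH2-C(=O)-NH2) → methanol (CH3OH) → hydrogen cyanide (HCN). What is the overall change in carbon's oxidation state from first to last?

Carbon oxidation states along the series — urea: +4, methanol: -2, hydrogen cyanide: +2.
Net change = +2 − (+4) = -2.

-2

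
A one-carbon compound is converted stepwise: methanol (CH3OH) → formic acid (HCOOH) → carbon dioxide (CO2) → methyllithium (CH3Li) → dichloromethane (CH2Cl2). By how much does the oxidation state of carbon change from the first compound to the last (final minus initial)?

Carbon oxidation states along the series — methanol: -2, formic acid: +2, carbon dioxide: +4, methyllithium: -4, dichloromethane: 0.
Net change = 0 − (-2) = +2.

+2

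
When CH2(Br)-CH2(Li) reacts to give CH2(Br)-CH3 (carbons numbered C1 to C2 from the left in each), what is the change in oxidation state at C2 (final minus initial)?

0

Before: C2 has 1 bond to C, 2 bonds to H, 1 bond to Li → oxidation state -3.
After: C2 has 1 bond to C, 3 bonds to H → oxidation state -3.
Δ = -3 − (-3) = 0, so no net redox change at C2.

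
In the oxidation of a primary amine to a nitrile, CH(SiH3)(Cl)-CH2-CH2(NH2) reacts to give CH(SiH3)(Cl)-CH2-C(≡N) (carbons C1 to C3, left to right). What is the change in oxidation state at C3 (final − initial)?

Before: C3 has 1 bond to C, 2 bonds to H, 1 bond to N → oxidation state -1.
After: C3 has 1 bond to C, 3 bonds to N → oxidation state +3.
Δ = +3 − (-1) = +4, so this is an oxidation at C3.

+4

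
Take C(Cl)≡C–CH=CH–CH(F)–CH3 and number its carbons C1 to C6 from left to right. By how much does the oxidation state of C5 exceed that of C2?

C5: 2C, 1H, 1F → 0 − 1 + 1 = 0
C2: 4C → 0 = 0
Difference: 0 − (0) = 0.

0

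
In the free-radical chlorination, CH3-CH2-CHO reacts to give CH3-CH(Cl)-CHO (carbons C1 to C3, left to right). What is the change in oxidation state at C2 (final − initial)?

Before: C2 has 2 bonds to C, 2 bonds to H → oxidation state -2.
After: C2 has 2 bonds to C, 1 bond to H, 1 bond to Cl → oxidation state 0.
Δ = 0 − (-2) = +2, so this is an oxidation at C2.

+2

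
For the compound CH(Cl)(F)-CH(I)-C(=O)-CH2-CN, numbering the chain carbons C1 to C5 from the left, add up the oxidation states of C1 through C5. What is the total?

+4

Tallying each carbon's bonds:
C1: 1C, 1H, 1F, 1Cl → 0 − 1 + 1 + 1 = +1
C2: 2C, 1H, 1I → 0 − 1 + 1 = 0
C3: 2C, 2O → 0 + 2 = +2
C4: 2C, 2H → 0 − 2 = -2
C5: 1C, 3N → 0 + 3 = +3
Sum = +1 + 0 + 2 − 2 + 3 = +4.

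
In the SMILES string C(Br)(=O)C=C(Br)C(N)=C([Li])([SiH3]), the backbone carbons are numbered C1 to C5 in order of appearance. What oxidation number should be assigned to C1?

+3

C1 has one bond to C (0), one bond to Br (+1), a double bond to O (2×+1 = +2).
Oxidation state = 0 + 1 + 2 = +3.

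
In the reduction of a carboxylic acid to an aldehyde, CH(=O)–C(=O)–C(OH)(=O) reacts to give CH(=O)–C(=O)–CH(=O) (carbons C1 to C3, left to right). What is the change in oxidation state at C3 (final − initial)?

Before: C3 has 1 bond to C, 3 bonds to O → oxidation state +3.
After: C3 has 1 bond to C, 1 bond to H, 2 bonds to O → oxidation state +1.
Δ = +1 − (+3) = -2, so this is a reduction at C3.

-2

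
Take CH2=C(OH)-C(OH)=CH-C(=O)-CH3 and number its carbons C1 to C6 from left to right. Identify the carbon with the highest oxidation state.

C5

Tallying each carbon's bonds:
C1: 2C, 2H → 0 − 2 = -2
C2: 3C, 1O → 0 + 1 = +1
C3: 3C, 1O → 0 + 1 = +1
C4: 3C, 1H → 0 − 1 = -1
C5: 2C, 2O → 0 + 2 = +2
C6: 1C, 3H → 0 − 3 = -3
The most oxidised carbon is C5 at +2.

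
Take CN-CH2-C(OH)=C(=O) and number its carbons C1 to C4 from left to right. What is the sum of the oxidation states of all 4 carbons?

Bonds to more-electronegative neighbours contribute +1 each, bonds to H or metals contribute −1 each, and C–C bonds contribute 0. Tallying each carbon:
C1: 1C, 3N → 0 + 3 = +3
C2: 2C, 2H → 0 − 2 = -2
C3: 3C, 1O → 0 + 1 = +1
C4: 2C, 2O → 0 + 2 = +2
Sum = +3 − 2 + 1 + 2 = +4.

+4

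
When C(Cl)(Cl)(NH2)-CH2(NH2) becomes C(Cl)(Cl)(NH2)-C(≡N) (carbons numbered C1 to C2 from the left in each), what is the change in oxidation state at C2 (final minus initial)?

Before: C2 has 1 bond to C, 2 bonds to H, 1 bond to N → oxidation state -1.
After: C2 has 1 bond to C, 3 bonds to N → oxidation state +3.
Δ = +3 − (-1) = +4, so this is an oxidation at C2.

+4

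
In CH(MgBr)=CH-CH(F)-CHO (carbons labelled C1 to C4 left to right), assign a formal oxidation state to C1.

C1 has a double bond to C (2×0 = 0), one bond to Mg (-1), one bond to H (-1).
Oxidation state = 0 − 1 − 1 = -2.

-2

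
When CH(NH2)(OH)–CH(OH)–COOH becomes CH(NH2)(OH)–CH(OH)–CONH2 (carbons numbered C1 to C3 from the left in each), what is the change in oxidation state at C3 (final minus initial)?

0

Before: C3 has 1 bond to C, 3 bonds to O → oxidation state +3.
After: C3 has 1 bond to C, 2 bonds to O, 1 bond to N → oxidation state +3.
Δ = +3 − (+3) = 0, so no net redox change at C3.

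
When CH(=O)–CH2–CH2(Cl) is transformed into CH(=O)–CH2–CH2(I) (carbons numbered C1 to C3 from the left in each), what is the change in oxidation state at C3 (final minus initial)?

0

Before: C3 has 1 bond to C, 2 bonds to H, 1 bond to Cl → oxidation state -1.
After: C3 has 1 bond to C, 2 bonds to H, 1 bond to I → oxidation state -1.
Δ = -1 − (-1) = 0, so no net redox change at C3.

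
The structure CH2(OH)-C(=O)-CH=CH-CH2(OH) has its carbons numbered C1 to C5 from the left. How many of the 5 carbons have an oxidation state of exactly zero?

0

Tallying each carbon's bonds:
C1: 1C, 2H, 1O → 0 − 2 + 1 = -1
C2: 2C, 2O → 0 + 2 = +2
C3: 3C, 1H → 0 − 1 = -1
C4: 3C, 1H → 0 − 1 = -1
C5: 1C, 2H, 1O → 0 − 2 + 1 = -1
0 carbons meet the condition.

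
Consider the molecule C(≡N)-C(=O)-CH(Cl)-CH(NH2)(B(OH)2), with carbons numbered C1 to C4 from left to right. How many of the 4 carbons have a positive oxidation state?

Tallying each carbon's bonds:
C1: 1C, 3N → 0 + 3 = +3
C2: 2C, 2O → 0 + 2 = +2
C3: 2C, 1H, 1Cl → 0 − 1 + 1 = 0
C4: 1C, 1H, 1N, 1B → 0 − 1 + 1 − 1 = -1
2 carbons (C1, C2) meet the condition.

2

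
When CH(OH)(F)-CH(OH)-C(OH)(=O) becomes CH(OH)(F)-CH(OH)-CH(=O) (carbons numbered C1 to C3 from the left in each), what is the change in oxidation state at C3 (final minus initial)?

Before: C3 has 1 bond to C, 3 bonds to O → oxidation state +3.
After: C3 has 1 bond to C, 1 bond to H, 2 bonds to O → oxidation state +1.
Δ = +1 − (+3) = -2, so this is a reduction at C3.

-2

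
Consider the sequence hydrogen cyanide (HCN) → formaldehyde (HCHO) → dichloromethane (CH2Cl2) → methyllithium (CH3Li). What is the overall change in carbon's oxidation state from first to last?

Carbon oxidation states along the series — hydrogen cyanide: +2, formaldehyde: 0, dichloromethane: 0, methyllithium: -4.
Net change = -4 − (+2) = -6.

-6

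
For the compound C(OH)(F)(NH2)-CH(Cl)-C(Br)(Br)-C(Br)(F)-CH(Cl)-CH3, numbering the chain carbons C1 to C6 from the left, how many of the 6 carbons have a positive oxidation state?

3

Tallying each carbon's bonds:
C1: 1C, 1O, 1N, 1F → 0 + 1 + 1 + 1 = +3
C2: 2C, 1H, 1Cl → 0 − 1 + 1 = 0
C3: 2C, 2Br → 0 + 2 = +2
C4: 2C, 1F, 1Br → 0 + 1 + 1 = +2
C5: 2C, 1H, 1Cl → 0 − 1 + 1 = 0
C6: 1C, 3H → 0 − 3 = -3
3 carbons (C1, C3, C4) meet the condition.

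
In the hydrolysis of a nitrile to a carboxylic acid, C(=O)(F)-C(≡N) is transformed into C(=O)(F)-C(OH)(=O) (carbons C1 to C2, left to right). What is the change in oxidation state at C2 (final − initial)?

Before: C2 has 1 bond to C, 3 bonds to N → oxidation state +3.
After: C2 has 1 bond to C, 3 bonds to O → oxidation state +3.
Δ = +3 − (+3) = 0, so no net redox change at C2.

0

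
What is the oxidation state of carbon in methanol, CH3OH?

-2

The carbon has one bond to H (-1), one bond to H (-1), one bond to H (-1), one bond to O (+1).
Oxidation state = -1 − 1 − 1 + 1 = -2.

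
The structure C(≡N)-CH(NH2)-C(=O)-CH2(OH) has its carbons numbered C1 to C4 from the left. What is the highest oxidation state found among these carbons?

Assign +1 per bond to O/N/halogen, −1 per bond to H or an electropositive element, and 0 per bond to carbon. Tallying each carbon:
C1: 1C, 3N → 0 + 3 = +3
C2: 2C, 1H, 1N → 0 − 1 + 1 = 0
C3: 2C, 2O → 0 + 2 = +2
C4: 1C, 2H, 1O → 0 − 2 + 1 = -1
The highest value is +3.

+3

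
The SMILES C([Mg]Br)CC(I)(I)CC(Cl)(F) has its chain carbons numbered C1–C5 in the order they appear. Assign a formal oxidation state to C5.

+1

C5 has one bond to C (0), one bond to Cl (+1), one bond to H (-1), one bond to F (+1).
Oxidation state = 0 + 1 − 1 + 1 = +1.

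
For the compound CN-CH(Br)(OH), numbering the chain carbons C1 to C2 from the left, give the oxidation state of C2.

+1

C2 has one bond to C (0), one bond to Br (+1), one bond to O (+1), one bond to H (-1).
Oxidation state = 0 + 1 + 1 − 1 = +1.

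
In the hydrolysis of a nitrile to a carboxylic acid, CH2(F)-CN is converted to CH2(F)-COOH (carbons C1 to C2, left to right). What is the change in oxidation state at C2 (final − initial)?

0

Before: C2 has 1 bond to C, 3 bonds to N → oxidation state +3.
After: C2 has 1 bond to C, 3 bonds to O → oxidation state +3.
Δ = +3 − (+3) = 0, so no net redox change at C2.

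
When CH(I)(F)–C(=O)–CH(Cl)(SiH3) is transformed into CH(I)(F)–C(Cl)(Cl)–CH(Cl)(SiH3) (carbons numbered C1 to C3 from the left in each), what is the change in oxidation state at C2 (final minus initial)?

Before: C2 has 2 bonds to C, 2 bonds to O → oxidation state +2.
After: C2 has 2 bonds to C, 2 bonds to Cl → oxidation state +2.
Δ = +2 − (+2) = 0, so no net redox change at C2.

0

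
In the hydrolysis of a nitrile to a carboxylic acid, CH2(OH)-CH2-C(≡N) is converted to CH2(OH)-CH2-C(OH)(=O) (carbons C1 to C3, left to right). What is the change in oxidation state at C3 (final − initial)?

0

Before: C3 has 1 bond to C, 3 bonds to N → oxidation state +3.
After: C3 has 1 bond to C, 3 bonds to O → oxidation state +3.
Δ = +3 − (+3) = 0, so no net redox change at C3.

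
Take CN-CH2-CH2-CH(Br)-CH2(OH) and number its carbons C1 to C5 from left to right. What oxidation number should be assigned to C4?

C4 has one bond to C (0), one bond to C (0), one bond to Br (+1), one bond to H (-1).
Oxidation state = 0 + 0 + 1 − 1 = 0.

0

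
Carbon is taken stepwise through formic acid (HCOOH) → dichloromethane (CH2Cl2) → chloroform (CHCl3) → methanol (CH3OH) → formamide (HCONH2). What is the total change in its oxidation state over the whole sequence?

0

Carbon oxidation states along the series — formic acid: +2, dichloromethane: 0, chloroform: +2, methanol: -2, formamide: +2.
Net change = +2 − (+2) = 0.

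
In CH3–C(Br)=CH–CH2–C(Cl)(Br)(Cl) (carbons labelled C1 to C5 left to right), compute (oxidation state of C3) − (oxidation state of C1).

C3: 3C, 1H → 0 − 1 = -1
C1: 1C, 3H → 0 − 3 = -3
Difference: -1 − (-3) = +2.

+2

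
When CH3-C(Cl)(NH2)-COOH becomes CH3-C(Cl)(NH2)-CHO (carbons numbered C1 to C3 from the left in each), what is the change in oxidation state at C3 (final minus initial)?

Before: C3 has 1 bond to C, 3 bonds to O → oxidation state +3.
After: C3 has 1 bond to C, 1 bond to H, 2 bonds to O → oxidation state +1.
Δ = +1 − (+3) = -2, so this is a reduction at C3.

-2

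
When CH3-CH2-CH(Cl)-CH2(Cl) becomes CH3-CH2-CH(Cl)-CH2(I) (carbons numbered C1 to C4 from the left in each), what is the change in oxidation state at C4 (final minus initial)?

0

Before: C4 has 1 bond to C, 2 bonds to H, 1 bond to Cl → oxidation state -1.
After: C4 has 1 bond to C, 2 bonds to H, 1 bond to I → oxidation state -1.
Δ = -1 − (-1) = 0, so no net redox change at C4.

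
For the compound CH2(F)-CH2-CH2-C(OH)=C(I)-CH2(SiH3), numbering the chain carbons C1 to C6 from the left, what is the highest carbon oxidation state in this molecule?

+1

Each bond to a more electronegative atom (O, N, halogen) counts +1, each bond to a less electronegative atom (H, metal, B, Si) counts −1, and each C–C bond counts 0. Tallying each carbon:
C1: 1C, 2H, 1F → 0 − 2 + 1 = -1
C2: 2C, 2H → 0 − 2 = -2
C3: 2C, 2H → 0 − 2 = -2
C4: 3C, 1O → 0 + 1 = +1
C5: 3C, 1I → 0 + 1 = +1
C6: 1C, 2H, 1Si → 0 − 2 − 1 = -3
The highest value is +1.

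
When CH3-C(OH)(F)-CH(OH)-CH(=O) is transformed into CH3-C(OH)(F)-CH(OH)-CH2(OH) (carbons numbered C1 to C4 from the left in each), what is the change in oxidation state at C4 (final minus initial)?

Before: C4 has 1 bond to C, 1 bond to H, 2 bonds to O → oxidation state +1.
After: C4 has 1 bond to C, 2 bonds to H, 1 bond to O → oxidation state -1.
Δ = -1 − (+1) = -2, so this is a reduction at C4.

-2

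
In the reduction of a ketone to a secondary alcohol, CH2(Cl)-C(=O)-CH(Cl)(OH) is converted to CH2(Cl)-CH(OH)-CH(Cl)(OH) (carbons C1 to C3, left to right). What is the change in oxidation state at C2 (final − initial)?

Before: C2 has 2 bonds to C, 2 bonds to O → oxidation state +2.
After: C2 has 2 bonds to C, 1 bond to H, 1 bond to O → oxidation state 0.
Δ = 0 − (+2) = -2, so this is a reduction at C2.

-2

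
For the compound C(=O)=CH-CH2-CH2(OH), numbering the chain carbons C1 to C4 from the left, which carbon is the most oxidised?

Tallying each carbon's bonds:
C1: 2C, 2O → 0 + 2 = +2
C2: 3C, 1H → 0 − 1 = -1
C3: 2C, 2H → 0 − 2 = -2
C4: 1C, 2H, 1O → 0 − 2 + 1 = -1
The most oxidised carbon is C1 at +2.

C1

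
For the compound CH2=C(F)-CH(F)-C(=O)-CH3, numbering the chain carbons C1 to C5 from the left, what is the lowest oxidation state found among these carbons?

-3

Bonds to more-electronegative neighbours contribute +1 each, bonds to H or metals contribute −1 each, and C–C bonds contribute 0. Tallying each carbon:
C1: 2C, 2H → 0 − 2 = -2
C2: 3C, 1F → 0 + 1 = +1
C3: 2C, 1H, 1F → 0 − 1 + 1 = 0
C4: 2C, 2O → 0 + 2 = +2
C5: 1C, 3H → 0 − 3 = -3
The lowest value is -3.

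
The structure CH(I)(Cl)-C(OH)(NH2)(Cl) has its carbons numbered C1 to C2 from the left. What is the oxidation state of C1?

Assign +1 per bond to O/N/halogen, −1 per bond to H or an electropositive element, and 0 per bond to carbon.
C1 has one bond to C (0), one bond to I (+1), one bond to Cl (+1), one bond to H (-1).
Oxidation state = 0 + 1 + 1 − 1 = +1.

+1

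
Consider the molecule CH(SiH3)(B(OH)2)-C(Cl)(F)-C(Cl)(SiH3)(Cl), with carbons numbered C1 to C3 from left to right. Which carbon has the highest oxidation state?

C2

Tallying each carbon's bonds:
C1: 1C, 1H, 1B, 1Si → 0 − 1 − 1 − 1 = -3
C2: 2C, 1F, 1Cl → 0 + 1 + 1 = +2
C3: 1C, 2Cl, 1Si → 0 + 2 − 1 = +1
The most oxidised carbon is C2 at +2.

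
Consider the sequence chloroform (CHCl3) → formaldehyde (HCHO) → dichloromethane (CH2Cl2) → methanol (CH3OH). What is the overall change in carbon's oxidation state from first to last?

Carbon oxidation states along the series — chloroform: +2, formaldehyde: 0, dichloromethane: 0, methanol: -2.
Net change = -2 − (+2) = -4.

-4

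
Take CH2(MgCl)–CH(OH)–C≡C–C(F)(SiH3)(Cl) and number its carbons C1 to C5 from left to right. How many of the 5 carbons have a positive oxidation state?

Tallying each carbon's bonds:
C1: 1C, 2H, 1Mg → 0 − 2 − 1 = -3
C2: 2C, 1H, 1O → 0 − 1 + 1 = 0
C3: 4C → 0 = 0
C4: 4C → 0 = 0
C5: 1C, 1F, 1Cl, 1Si → 0 + 1 + 1 − 1 = +1
1 carbon (C5) meets the condition.

1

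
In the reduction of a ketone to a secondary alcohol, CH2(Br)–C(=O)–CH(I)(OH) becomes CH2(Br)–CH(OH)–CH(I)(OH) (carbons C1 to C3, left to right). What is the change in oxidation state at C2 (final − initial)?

-2

Before: C2 has 2 bonds to C, 2 bonds to O → oxidation state +2.
After: C2 has 2 bonds to C, 1 bond to H, 1 bond to O → oxidation state 0.
Δ = 0 − (+2) = -2, so this is a reduction at C2.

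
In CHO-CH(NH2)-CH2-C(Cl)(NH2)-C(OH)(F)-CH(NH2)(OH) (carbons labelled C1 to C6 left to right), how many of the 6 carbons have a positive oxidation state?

4

Tallying each carbon's bonds:
C1: 1C, 1H, 2O → 0 − 1 + 2 = +1
C2: 2C, 1H, 1N → 0 − 1 + 1 = 0
C3: 2C, 2H → 0 − 2 = -2
C4: 2C, 1N, 1Cl → 0 + 1 + 1 = +2
C5: 2C, 1O, 1F → 0 + 1 + 1 = +2
C6: 1C, 1H, 1O, 1N → 0 − 1 + 1 + 1 = +1
4 carbons (C1, C4, C5, C6) meet the condition.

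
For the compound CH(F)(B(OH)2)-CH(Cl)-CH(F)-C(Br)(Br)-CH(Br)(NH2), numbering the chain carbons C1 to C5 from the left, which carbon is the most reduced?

Tallying each carbon's bonds:
C1: 1C, 1H, 1F, 1B → 0 − 1 + 1 − 1 = -1
C2: 2C, 1H, 1Cl → 0 − 1 + 1 = 0
C3: 2C, 1H, 1F → 0 − 1 + 1 = 0
C4: 2C, 2Br → 0 + 2 = +2
C5: 1C, 1H, 1N, 1Br → 0 − 1 + 1 + 1 = +1
The most reduced carbon is C1 at -1.

C1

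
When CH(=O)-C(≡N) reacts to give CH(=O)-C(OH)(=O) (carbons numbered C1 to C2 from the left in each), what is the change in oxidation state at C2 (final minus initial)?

Before: C2 has 1 bond to C, 3 bonds to N → oxidation state +3.
After: C2 has 1 bond to C, 3 bonds to O → oxidation state +3.
Δ = +3 − (+3) = 0, so no net redox change at C2.

0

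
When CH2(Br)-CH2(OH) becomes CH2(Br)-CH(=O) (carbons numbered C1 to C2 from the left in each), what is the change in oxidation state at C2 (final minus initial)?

Before: C2 has 1 bond to C, 2 bonds to H, 1 bond to O → oxidation state -1.
After: C2 has 1 bond to C, 1 bond to H, 2 bonds to O → oxidation state +1.
Δ = +1 − (-1) = +2, so this is an oxidation at C2.

+2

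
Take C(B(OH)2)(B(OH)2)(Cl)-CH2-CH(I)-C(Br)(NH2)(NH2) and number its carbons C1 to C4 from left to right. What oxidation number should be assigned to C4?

Each bond to a more electronegative atom (O, N, halogen) counts +1, each bond to a less electronegative atom (H, metal, B, Si) counts −1, and each C–C bond counts 0.
C4 has one bond to C (0), one bond to Br (+1), one bond to N (+1), one bond to N (+1).
Oxidation state = 0 + 1 + 1 + 1 = +3.

+3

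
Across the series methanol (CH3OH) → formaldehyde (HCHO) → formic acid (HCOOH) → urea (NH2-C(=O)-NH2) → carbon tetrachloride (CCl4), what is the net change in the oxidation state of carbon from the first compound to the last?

Carbon oxidation states along the series — methanol: -2, formaldehyde: 0, formic acid: +2, urea: +4, carbon tetrachloride: +4.
Net change = +4 − (-2) = +6.

+6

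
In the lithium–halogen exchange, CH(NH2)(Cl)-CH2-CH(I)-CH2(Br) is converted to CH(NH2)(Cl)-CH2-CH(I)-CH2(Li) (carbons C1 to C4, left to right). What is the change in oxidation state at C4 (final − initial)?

Before: C4 has 1 bond to C, 2 bonds to H, 1 bond to Br → oxidation state -1.
After: C4 has 1 bond to C, 2 bonds to H, 1 bond to Li → oxidation state -3.
Δ = -3 − (-1) = -2, so this is a reduction at C4.

-2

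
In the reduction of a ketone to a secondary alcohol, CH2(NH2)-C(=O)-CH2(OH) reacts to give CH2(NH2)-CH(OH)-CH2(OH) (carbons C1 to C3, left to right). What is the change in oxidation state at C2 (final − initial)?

-2

Before: C2 has 2 bonds to C, 2 bonds to O → oxidation state +2.
After: C2 has 2 bonds to C, 1 bond to H, 1 bond to O → oxidation state 0.
Δ = 0 − (+2) = -2, so this is a reduction at C2.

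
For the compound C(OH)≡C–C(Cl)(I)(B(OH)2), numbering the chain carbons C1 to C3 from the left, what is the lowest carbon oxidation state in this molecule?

0

Tallying each carbon's bonds:
C1: 3C, 1O → 0 + 1 = +1
C2: 4C → 0 = 0
C3: 1C, 1Cl, 1I, 1B → 0 + 1 + 1 − 1 = +1
The lowest value is 0.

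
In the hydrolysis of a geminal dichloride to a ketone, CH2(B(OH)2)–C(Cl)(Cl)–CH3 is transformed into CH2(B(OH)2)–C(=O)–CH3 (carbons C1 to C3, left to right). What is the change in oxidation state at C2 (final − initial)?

0

Before: C2 has 2 bonds to C, 2 bonds to Cl → oxidation state +2.
After: C2 has 2 bonds to C, 2 bonds to O → oxidation state +2.
Δ = +2 − (+2) = 0, so no net redox change at C2.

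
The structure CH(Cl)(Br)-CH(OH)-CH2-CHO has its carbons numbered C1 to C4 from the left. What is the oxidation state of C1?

Each bond to a more electronegative atom (O, N, halogen) counts +1, each bond to a less electronegative atom (H, metal, B, Si) counts −1, and each C–C bond counts 0.
C1 has one bond to C (0), one bond to Cl (+1), one bond to H (-1), one bond to Br (+1).
Oxidation state = 0 + 1 − 1 + 1 = +1.

+1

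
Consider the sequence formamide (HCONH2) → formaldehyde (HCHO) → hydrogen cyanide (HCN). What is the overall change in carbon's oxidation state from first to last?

Carbon oxidation states along the series — formamide: +2, formaldehyde: 0, hydrogen cyanide: +2.
Net change = +2 − (+2) = 0.

0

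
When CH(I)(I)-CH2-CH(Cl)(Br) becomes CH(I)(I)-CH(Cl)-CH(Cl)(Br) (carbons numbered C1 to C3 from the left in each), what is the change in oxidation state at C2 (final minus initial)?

+2

Before: C2 has 2 bonds to C, 2 bonds to H → oxidation state -2.
After: C2 has 2 bonds to C, 1 bond to H, 1 bond to Cl → oxidation state 0.
Δ = 0 − (-2) = +2, so this is an oxidation at C2.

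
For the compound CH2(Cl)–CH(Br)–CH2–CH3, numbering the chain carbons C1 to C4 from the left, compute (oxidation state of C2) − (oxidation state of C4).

C2: 2C, 1H, 1Br → 0 − 1 + 1 = 0
C4: 1C, 3H → 0 − 3 = -3
Difference: 0 − (-3) = +3.

+3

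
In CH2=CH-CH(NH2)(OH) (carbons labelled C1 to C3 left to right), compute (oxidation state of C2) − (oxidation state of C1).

+1

C2: 3C, 1H → 0 − 1 = -1
C1: 2C, 2H → 0 − 2 = -2
Difference: -1 − (-2) = +1.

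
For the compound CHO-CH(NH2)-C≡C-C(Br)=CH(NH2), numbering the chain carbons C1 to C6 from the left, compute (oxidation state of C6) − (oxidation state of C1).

C6: 2C, 1H, 1N → 0 − 1 + 1 = 0
C1: 1C, 1H, 2O → 0 − 1 + 2 = +1
Difference: 0 − (+1) = -1.

-1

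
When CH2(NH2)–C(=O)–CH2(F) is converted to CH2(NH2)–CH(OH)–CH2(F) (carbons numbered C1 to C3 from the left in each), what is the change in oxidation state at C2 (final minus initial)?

-2

Before: C2 has 2 bonds to C, 2 bonds to O → oxidation state +2.
After: C2 has 2 bonds to C, 1 bond to H, 1 bond to O → oxidation state 0.
Δ = 0 − (+2) = -2, so this is a reduction at C2.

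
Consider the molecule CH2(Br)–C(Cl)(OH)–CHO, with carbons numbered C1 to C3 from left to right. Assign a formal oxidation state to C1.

-1

Bonds to more-electronegative neighbours contribute +1 each, bonds to H or metals contribute −1 each, and C–C bonds contribute 0.
C1 has one bond to C (0), one bond to Br (+1), one bond to H (-1), one bond to H (-1).
Oxidation state = 0 + 1 − 1 − 1 = -1.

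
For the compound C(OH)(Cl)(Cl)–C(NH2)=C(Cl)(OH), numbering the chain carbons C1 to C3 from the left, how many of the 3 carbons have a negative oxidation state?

Tallying each carbon's bonds:
C1: 1C, 1O, 2Cl → 0 + 1 + 2 = +3
C2: 3C, 1N → 0 + 1 = +1
C3: 2C, 1O, 1Cl → 0 + 1 + 1 = +2
0 carbons meet the condition.

0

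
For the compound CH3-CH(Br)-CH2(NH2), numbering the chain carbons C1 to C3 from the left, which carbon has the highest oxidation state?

Tallying each carbon's bonds:
C1: 1C, 3H → 0 − 3 = -3
C2: 2C, 1H, 1Br → 0 − 1 + 1 = 0
C3: 1C, 2H, 1N → 0 − 2 + 1 = -1
The most oxidised carbon is C2 at 0.

C2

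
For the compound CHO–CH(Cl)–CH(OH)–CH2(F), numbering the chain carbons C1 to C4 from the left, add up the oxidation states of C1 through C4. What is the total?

Tallying each carbon's bonds:
C1: 1C, 1H, 2O → 0 − 1 + 2 = +1
C2: 2C, 1H, 1Cl → 0 − 1 + 1 = 0
C3: 2C, 1H, 1O → 0 − 1 + 1 = 0
C4: 1C, 2H, 1F → 0 − 2 + 1 = -1
Sum = +1 + 0 + 0 − 1 = 0.

0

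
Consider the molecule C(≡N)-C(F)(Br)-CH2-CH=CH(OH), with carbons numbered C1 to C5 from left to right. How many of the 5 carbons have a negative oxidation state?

Tallying each carbon's bonds:
C1: 1C, 3N → 0 + 3 = +3
C2: 2C, 1F, 1Br → 0 + 1 + 1 = +2
C3: 2C, 2H → 0 − 2 = -2
C4: 3C, 1H → 0 − 1 = -1
C5: 2C, 1H, 1O → 0 − 1 + 1 = 0
2 carbons (C3, C4) meet the condition.

2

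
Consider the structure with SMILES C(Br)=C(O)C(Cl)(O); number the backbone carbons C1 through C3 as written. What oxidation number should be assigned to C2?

+1

C2 has a double bond to C (2×0 = 0), one bond to C (0), one bond to O (+1).
Oxidation state = 0 + 0 + 1 = +1.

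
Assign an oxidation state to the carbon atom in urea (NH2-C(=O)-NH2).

Bonds to more-electronegative neighbours contribute +1 each, bonds to H or metals contribute −1 each, and C–C bonds contribute 0.
The carbon has one bond to N (+1), a double bond to O (2×+1 = +2), one bond to N (+1).
Oxidation state = +1 + 2 + 1 = +4.

+4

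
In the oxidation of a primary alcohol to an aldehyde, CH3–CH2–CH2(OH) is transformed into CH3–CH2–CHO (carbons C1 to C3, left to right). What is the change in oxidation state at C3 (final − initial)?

+2

Before: C3 has 1 bond to C, 2 bonds to H, 1 bond to O → oxidation state -1.
After: C3 has 1 bond to C, 1 bond to H, 2 bonds to O → oxidation state +1.
Δ = +1 − (-1) = +2, so this is an oxidation at C3.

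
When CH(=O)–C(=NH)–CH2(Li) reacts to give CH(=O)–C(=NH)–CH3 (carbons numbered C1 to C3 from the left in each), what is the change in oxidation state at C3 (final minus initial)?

0

Before: C3 has 1 bond to C, 2 bonds to H, 1 bond to Li → oxidation state -3.
After: C3 has 1 bond to C, 3 bonds to H → oxidation state -3.
Δ = -3 − (-3) = 0, so no net redox change at C3.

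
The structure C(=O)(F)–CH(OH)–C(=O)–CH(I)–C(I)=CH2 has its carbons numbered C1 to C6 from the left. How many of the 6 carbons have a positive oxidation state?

3

Count +1 for every bond to an atom more electronegative than carbon and −1 for every bond to one less electronegative; C–C bonds are 0. Tallying each carbon:
C1: 1C, 2O, 1F → 0 + 2 + 1 = +3
C2: 2C, 1H, 1O → 0 − 1 + 1 = 0
C3: 2C, 2O → 0 + 2 = +2
C4: 2C, 1H, 1I → 0 − 1 + 1 = 0
C5: 3C, 1I → 0 + 1 = +1
C6: 2C, 2H → 0 − 2 = -2
3 carbons (C1, C3, C5) meet the condition.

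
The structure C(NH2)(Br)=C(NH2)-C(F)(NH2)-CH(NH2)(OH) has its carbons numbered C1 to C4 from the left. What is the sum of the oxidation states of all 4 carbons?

Bonds to more-electronegative neighbours contribute +1 each, bonds to H or metals contribute −1 each, and C–C bonds contribute 0. Tallying each carbon:
C1: 2C, 1N, 1Br → 0 + 1 + 1 = +2
C2: 3C, 1N → 0 + 1 = +1
C3: 2C, 1N, 1F → 0 + 1 + 1 = +2
C4: 1C, 1H, 1O, 1N → 0 − 1 + 1 + 1 = +1
Sum = +2 + 1 + 2 + 1 = +6.

+6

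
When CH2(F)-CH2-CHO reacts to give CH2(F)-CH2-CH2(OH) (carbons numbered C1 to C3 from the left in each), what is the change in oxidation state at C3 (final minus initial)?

Before: C3 has 1 bond to C, 1 bond to H, 2 bonds to O → oxidation state +1.
After: C3 has 1 bond to C, 2 bonds to H, 1 bond to O → oxidation state -1.
Δ = -1 − (+1) = -2, so this is a reduction at C3.

-2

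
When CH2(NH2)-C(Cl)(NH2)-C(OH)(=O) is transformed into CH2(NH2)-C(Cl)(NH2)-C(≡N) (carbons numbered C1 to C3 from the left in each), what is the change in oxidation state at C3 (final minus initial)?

Before: C3 has 1 bond to C, 3 bonds to O → oxidation state +3.
After: C3 has 1 bond to C, 3 bonds to N → oxidation state +3.
Δ = +3 − (+3) = 0, so no net redox change at C3.

0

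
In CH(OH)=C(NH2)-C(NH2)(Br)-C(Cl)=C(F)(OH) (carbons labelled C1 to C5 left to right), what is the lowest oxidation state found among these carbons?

0

Assign +1 per bond to O/N/halogen, −1 per bond to H or an electropositive element, and 0 per bond to carbon. Tallying each carbon:
C1: 2C, 1H, 1O → 0 − 1 + 1 = 0
C2: 3C, 1N → 0 + 1 = +1
C3: 2C, 1N, 1Br → 0 + 1 + 1 = +2
C4: 3C, 1Cl → 0 + 1 = +1
C5: 2C, 1O, 1F → 0 + 1 + 1 = +2
The lowest value is 0.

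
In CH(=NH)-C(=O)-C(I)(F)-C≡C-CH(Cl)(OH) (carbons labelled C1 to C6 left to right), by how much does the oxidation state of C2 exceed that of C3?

0

C2: 2C, 2O → 0 + 2 = +2
C3: 2C, 1F, 1I → 0 + 1 + 1 = +2
Difference: +2 − (+2) = 0.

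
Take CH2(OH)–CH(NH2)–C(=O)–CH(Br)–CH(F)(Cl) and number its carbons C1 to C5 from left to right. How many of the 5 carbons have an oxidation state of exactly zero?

Bonds to more-electronegative neighbours contribute +1 each, bonds to H or metals contribute −1 each, and C–C bonds contribute 0. Tallying each carbon:
C1: 1C, 2H, 1O → 0 − 2 + 1 = -1
C2: 2C, 1H, 1N → 0 − 1 + 1 = 0
C3: 2C, 2O → 0 + 2 = +2
C4: 2C, 1H, 1Br → 0 − 1 + 1 = 0
C5: 1C, 1H, 1F, 1Cl → 0 − 1 + 1 + 1 = +1
2 carbons (C2, C4) meet the condition.

2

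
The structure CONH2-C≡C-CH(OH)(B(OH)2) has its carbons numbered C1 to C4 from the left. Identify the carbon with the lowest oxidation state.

Assign +1 per bond to O/N/halogen, −1 per bond to H or an electropositive element, and 0 per bond to carbon. Tallying each carbon:
C1: 1C, 2O, 1N → 0 + 2 + 1 = +3
C2: 4C → 0 = 0
C3: 4C → 0 = 0
C4: 1C, 1H, 1O, 1B → 0 − 1 + 1 − 1 = -1
The most reduced carbon is C4 at -1.

C4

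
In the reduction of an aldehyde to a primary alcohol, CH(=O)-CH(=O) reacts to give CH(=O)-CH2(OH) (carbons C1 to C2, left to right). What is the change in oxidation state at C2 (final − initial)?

Before: C2 has 1 bond to C, 1 bond to H, 2 bonds to O → oxidation state +1.
After: C2 has 1 bond to C, 2 bonds to H, 1 bond to O → oxidation state -1.
Δ = -1 − (+1) = -2, so this is a reduction at C2.

-2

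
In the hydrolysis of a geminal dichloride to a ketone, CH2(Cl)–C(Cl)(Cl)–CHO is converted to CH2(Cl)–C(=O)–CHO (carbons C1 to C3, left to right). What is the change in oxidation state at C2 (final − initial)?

0

Before: C2 has 2 bonds to C, 2 bonds to Cl → oxidation state +2.
After: C2 has 2 bonds to C, 2 bonds to O → oxidation state +2.
Δ = +2 − (+2) = 0, so no net redox change at C2.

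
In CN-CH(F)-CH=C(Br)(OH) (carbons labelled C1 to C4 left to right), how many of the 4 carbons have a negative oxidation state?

1

Bonds to more-electronegative neighbours contribute +1 each, bonds to H or metals contribute −1 each, and C–C bonds contribute 0. Tallying each carbon:
C1: 1C, 3N → 0 + 3 = +3
C2: 2C, 1H, 1F → 0 − 1 + 1 = 0
C3: 3C, 1H → 0 − 1 = -1
C4: 2C, 1O, 1Br → 0 + 1 + 1 = +2
1 carbon (C3) meets the condition.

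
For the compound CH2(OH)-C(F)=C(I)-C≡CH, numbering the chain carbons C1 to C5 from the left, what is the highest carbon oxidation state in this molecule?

Tallying each carbon's bonds:
C1: 1C, 2H, 1O → 0 − 2 + 1 = -1
C2: 3C, 1F → 0 + 1 = +1
C3: 3C, 1I → 0 + 1 = +1
C4: 4C → 0 = 0
C5: 3C, 1H → 0 − 1 = -1
The highest value is +1.

+1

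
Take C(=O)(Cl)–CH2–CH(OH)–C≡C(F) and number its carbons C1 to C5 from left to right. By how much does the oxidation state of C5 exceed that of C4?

C5: 3C, 1F → 0 + 1 = +1
C4: 4C → 0 = 0
Difference: +1 − (0) = +1.

+1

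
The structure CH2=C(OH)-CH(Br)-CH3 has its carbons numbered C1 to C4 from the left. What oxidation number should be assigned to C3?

0

C3 has one bond to C (0), one bond to C (0), one bond to H (-1), one bond to Br (+1).
Oxidation state = 0 + 0 − 1 + 1 = 0.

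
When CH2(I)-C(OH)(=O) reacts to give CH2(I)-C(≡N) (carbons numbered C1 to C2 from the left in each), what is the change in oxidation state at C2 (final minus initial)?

0

Before: C2 has 1 bond to C, 3 bonds to O → oxidation state +3.
After: C2 has 1 bond to C, 3 bonds to N → oxidation state +3.
Δ = +3 − (+3) = 0, so no net redox change at C2.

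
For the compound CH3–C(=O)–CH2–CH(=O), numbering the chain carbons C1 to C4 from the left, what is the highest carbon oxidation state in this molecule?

Each bond to a more electronegative atom (O, N, halogen) counts +1, each bond to a less electronegative atom (H, metal, B, Si) counts −1, and each C–C bond counts 0. Tallying each carbon:
C1: 1C, 3H → 0 − 3 = -3
C2: 2C, 2O → 0 + 2 = +2
C3: 2C, 2H → 0 − 2 = -2
C4: 1C, 1H, 2O → 0 − 1 + 2 = +1
The highest value is +2.

+2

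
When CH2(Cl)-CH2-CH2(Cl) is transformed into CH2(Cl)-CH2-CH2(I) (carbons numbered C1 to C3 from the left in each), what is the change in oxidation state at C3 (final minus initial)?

0

Before: C3 has 1 bond to C, 2 bonds to H, 1 bond to Cl → oxidation state -1.
After: C3 has 1 bond to C, 2 bonds to H, 1 bond to I → oxidation state -1.
Δ = -1 − (-1) = 0, so no net redox change at C3.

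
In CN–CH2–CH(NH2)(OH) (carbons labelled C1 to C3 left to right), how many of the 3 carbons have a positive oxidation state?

Assign +1 per bond to O/N/halogen, −1 per bond to H or an electropositive element, and 0 per bond to carbon. Tallying each carbon:
C1: 1C, 3N → 0 + 3 = +3
C2: 2C, 2H → 0 − 2 = -2
C3: 1C, 1H, 1O, 1N → 0 − 1 + 1 + 1 = +1
2 carbons (C1, C3) meet the condition.

2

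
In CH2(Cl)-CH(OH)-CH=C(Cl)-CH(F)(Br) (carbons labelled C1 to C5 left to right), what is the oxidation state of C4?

Bonds to more-electronegative neighbours contribute +1 each, bonds to H or metals contribute −1 each, and C–C bonds contribute 0.
C4 has a double bond to C (2×0 = 0), one bond to C (0), one bond to Cl (+1).
Oxidation state = 0 + 0 + 1 = +1.

+1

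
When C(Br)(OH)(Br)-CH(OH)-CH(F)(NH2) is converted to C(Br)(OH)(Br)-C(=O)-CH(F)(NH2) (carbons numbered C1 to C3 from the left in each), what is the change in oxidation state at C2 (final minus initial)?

Before: C2 has 2 bonds to C, 1 bond to H, 1 bond to O → oxidation state 0.
After: C2 has 2 bonds to C, 2 bonds to O → oxidation state +2.
Δ = +2 − (0) = +2, so this is an oxidation at C2.

+2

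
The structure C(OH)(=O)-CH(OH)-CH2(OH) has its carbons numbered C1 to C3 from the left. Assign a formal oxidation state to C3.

Assign +1 per bond to O/N/halogen, −1 per bond to H or an electropositive element, and 0 per bond to carbon.
C3 has one bond to C (0), one bond to O (+1), one bond to H (-1), one bond to H (-1).
Oxidation state = 0 + 1 − 1 − 1 = -1.

-1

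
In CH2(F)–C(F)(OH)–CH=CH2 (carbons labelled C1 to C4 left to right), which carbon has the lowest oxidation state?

C4

Tallying each carbon's bonds:
C1: 1C, 2H, 1F → 0 − 2 + 1 = -1
C2: 2C, 1O, 1F → 0 + 1 + 1 = +2
C3: 3C, 1H → 0 − 1 = -1
C4: 2C, 2H → 0 − 2 = -2
The most reduced carbon is C4 at -2.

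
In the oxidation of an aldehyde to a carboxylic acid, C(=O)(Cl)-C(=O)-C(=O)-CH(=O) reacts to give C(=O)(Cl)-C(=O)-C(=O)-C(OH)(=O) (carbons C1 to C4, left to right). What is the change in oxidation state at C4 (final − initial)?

Before: C4 has 1 bond to C, 1 bond to H, 2 bonds to O → oxidation state +1.
After: C4 has 1 bond to C, 3 bonds to O → oxidation state +3.
Δ = +3 − (+1) = +2, so this is an oxidation at C4.

+2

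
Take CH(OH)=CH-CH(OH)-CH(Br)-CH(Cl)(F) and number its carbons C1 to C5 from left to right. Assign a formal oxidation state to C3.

Each bond to a more electronegative atom (O, N, halogen) counts +1, each bond to a less electronegative atom (H, metal, B, Si) counts −1, and each C–C bond counts 0.
C3 has one bond to C (0), one bond to C (0), one bond to H (-1), one bond to O (+1).
Oxidation state = 0 + 0 − 1 + 1 = 0.

0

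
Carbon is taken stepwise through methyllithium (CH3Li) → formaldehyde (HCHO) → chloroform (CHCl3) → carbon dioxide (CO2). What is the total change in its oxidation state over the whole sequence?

Carbon oxidation states along the series — methyllithium: -4, formaldehyde: 0, chloroform: +2, carbon dioxide: +4.
Net change = +4 − (-4) = +8.

+8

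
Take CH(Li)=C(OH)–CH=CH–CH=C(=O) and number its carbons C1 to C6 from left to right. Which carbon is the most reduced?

Tallying each carbon's bonds:
C1: 2C, 1H, 1Li → 0 − 1 − 1 = -2
C2: 3C, 1O → 0 + 1 = +1
C3: 3C, 1H → 0 − 1 = -1
C4: 3C, 1H → 0 − 1 = -1
C5: 3C, 1H → 0 − 1 = -1
C6: 2C, 2O → 0 + 2 = +2
The most reduced carbon is C1 at -2.

C1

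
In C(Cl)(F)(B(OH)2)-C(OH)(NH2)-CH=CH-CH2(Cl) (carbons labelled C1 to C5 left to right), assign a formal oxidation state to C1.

+1

Assign +1 per bond to O/N/halogen, −1 per bond to H or an electropositive element, and 0 per bond to carbon.
C1 has one bond to C (0), one bond to Cl (+1), one bond to F (+1), one bond to B (-1).
Oxidation state = 0 + 1 + 1 − 1 = +1.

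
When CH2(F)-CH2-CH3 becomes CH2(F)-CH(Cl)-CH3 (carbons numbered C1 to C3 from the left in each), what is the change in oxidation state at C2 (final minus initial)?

Before: C2 has 2 bonds to C, 2 bonds to H → oxidation state -2.
After: C2 has 2 bonds to C, 1 bond to H, 1 bond to Cl → oxidation state 0.
Δ = 0 − (-2) = +2, so this is an oxidation at C2.

+2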